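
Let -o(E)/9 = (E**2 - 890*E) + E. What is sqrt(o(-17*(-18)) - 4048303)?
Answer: I*sqrt(2442721) ≈ 1562.9*I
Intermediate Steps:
o(E) = -9*E**2 + 8001*E (o(E) = -9*((E**2 - 890*E) + E) = -9*(E**2 - 889*E) = -9*E**2 + 8001*E)
sqrt(o(-17*(-18)) - 4048303) = sqrt(9*(-17*(-18))*(889 - (-17)*(-18)) - 4048303) = sqrt(9*306*(889 - 1*306) - 4048303) = sqrt(9*306*(889 - 306) - 4048303) = sqrt(9*306*583 - 4048303) = sqrt(1605582 - 4048303) = sqrt(-2442721) = I*sqrt(2442721)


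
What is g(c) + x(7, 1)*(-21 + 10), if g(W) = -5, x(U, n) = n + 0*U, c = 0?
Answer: -16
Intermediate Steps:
x(U, n) = n (x(U, n) = n + 0 = n)
g(c) + x(7, 1)*(-21 + 10) = -5 + 1*(-21 + 10) = -5 + 1*(-11) = -5 - 11 = -16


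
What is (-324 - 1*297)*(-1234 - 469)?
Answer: 1057563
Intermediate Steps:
(-324 - 1*297)*(-1234 - 469) = (-324 - 297)*(-1703) = -621*(-1703) = 1057563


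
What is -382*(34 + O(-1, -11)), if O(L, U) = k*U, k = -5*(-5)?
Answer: 92062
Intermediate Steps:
k = 25
O(L, U) = 25*U
-382*(34 + O(-1, -11)) = -382*(34 + 25*(-11)) = -382*(34 - 275) = -382*(-241) = 92062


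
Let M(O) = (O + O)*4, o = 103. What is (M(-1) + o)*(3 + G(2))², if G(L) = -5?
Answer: 380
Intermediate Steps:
M(O) = 8*O (M(O) = (2*O)*4 = 8*O)
(M(-1) + o)*(3 + G(2))² = (8*(-1) + 103)*(3 - 5)² = (-8 + 103)*(-2)² = 95*4 = 380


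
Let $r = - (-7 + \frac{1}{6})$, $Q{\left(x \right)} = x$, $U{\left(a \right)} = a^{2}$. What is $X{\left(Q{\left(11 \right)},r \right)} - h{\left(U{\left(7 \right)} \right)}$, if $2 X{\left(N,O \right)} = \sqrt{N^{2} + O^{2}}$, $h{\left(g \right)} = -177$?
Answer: $177 + \frac{\sqrt{6037}}{12} \approx 183.47$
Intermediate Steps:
$r = \frac{41}{6}$ ($r = - (-7 + \frac{1}{6}) = \left(-1\right) \left(- \frac{41}{6}\right) = \frac{41}{6} \approx 6.8333$)
$X{\left(N,O \right)} = \frac{\sqrt{N^{2} + O^{2}}}{2}$
$X{\left(Q{\left(11 \right)},r \right)} - h{\left(U{\left(7 \right)} \right)} = \frac{\sqrt{11^{2} + \left(\frac{41}{6}\right)^{2}}}{2} - -177 = \frac{\sqrt{121 + \frac{1681}{36}}}{2} + 177 = \frac{\sqrt{\frac{6037}{36}}}{2} + 177 = \frac{\frac{1}{6} \sqrt{6037}}{2} + 177 = \frac{\sqrt{6037}}{12} + 177 = 177 + \frac{\sqrt{6037}}{12}$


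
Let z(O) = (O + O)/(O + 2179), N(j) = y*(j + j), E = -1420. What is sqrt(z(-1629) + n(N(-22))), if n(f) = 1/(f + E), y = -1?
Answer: I*sqrt(2120722934)/18920 ≈ 2.434*I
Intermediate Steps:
N(j) = -2*j (N(j) = -(j + j) = -2*j)
z(O) = 2*O/(2179 + O) (z(O) = (2*O)/(2179 + O) = 2*O/(2179 + O))
n(f) = 1/(-1420 + f) (n(f) = 1/(f - 1420) = 1/(-1420 + f))
sqrt(z(-1629) + n(N(-22))) = sqrt(2*(-1629)/(2179 - 1629) + 1/(-1420 - 2*(-22))) = sqrt(2*(-1629)/550 + 1/(-1420 + 44)) = sqrt(2*(-1629)*(1/550) + 1/(-1376)) = sqrt(-1629/275 - 1/1376) = sqrt(-2241779/378400) = I*sqrt(2120722934)/18920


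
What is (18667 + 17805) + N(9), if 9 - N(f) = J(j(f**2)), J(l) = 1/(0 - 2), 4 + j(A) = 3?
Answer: 72963/2 ≈ 36482.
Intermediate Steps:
j(A) = -1 (j(A) = -4 + 3 = -1)
J(l) = -1/2 (J(l) = 1/(-2) = -1/2)
N(f) = 19/2 (N(f) = 9 - 1*(-1/2) = 9 + 1/2 = 19/2)
(18667 + 17805) + N(9) = (18667 + 17805) + 19/2 = 36472 + 19/2 = 72963/2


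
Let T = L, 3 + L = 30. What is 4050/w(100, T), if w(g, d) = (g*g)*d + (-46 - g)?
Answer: 2025/134927 ≈ 0.015008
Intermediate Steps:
L = 27 (L = -3 + 30 = 27)
T = 27
w(g, d) = -46 - g + d*g² (w(g, d) = g²*d + (-46 - g) = d*g² + (-46 - g) = -46 - g + d*g²)
4050/w(100, T) = 4050/(-46 - 1*100 + 27*100²) = 4050/(-46 - 100 + 27*10000) = 4050/(-46 - 100 + 270000) = 4050/269854 = 4050*(1/269854) = 2025/134927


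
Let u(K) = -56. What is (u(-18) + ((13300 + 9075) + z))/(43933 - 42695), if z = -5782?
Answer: 16537/1238 ≈ 13.358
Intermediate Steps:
(u(-18) + ((13300 + 9075) + z))/(43933 - 42695) = (-56 + ((13300 + 9075) - 5782))/(43933 - 42695) = (-56 + (22375 - 5782))/1238 = (-56 + 16593)*(1/1238) = 16537*(1/1238) = 16537/1238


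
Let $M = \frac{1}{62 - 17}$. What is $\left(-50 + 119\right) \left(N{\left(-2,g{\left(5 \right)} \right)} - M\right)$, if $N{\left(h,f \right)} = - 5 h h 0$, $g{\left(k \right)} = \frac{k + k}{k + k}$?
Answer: $- \frac{23}{15} \approx -1.5333$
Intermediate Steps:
$M = \frac{1}{45} \approx 0.022222$
$g{\left(k \right)} = 1$ ($g{\left(k \right)} = \frac{2 k}{2 k} = 2 k \frac{1}{2 k} = 1$)
$N{\left(h,f \right)} = 0$ ($N{\left(h,f \right)} = - 5 h^{2} \cdot 0 = 0$)
$\left(-50 + 119\right) \left(N{\left(-2,g{\left(5 \right)} \right)} - M\right) = \left(-50 + 119\right) \left(0 - \frac{1}{45}\right) = 69 \left(0 - \frac{1}{45}\right) = 69 \left(- \frac{1}{45}\right) = - \frac{23}{15}$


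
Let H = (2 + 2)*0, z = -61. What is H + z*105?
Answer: -6405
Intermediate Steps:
H = 0 (H = 4*0 = 0)
H + z*105 = 0 - 61*105 = 0 - 6405 = -6405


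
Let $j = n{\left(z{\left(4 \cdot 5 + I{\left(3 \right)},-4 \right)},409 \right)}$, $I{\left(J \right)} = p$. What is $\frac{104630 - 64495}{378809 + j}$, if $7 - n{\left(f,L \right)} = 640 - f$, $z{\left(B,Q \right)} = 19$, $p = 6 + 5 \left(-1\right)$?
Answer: $\frac{8027}{75639} \approx 0.10612$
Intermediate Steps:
$p = 1$ ($p = 6 - 5 = 1$)
$I{\left(J \right)} = 1$
$n{\left(f,L \right)} = -633 + f$ ($n{\left(f,L \right)} = 7 - \left(640 - f\right) = 7 + \left(-640 + f\right) = -633 + f$)
$j = -614$ ($j = -633 + 19 = -614$)
$\frac{104630 - 64495}{378809 + j} = \frac{104630 - 64495}{378809 - 614} = \frac{40135}{378195} = 40135 \cdot \frac{1}{378195} = \frac{8027}{75639}$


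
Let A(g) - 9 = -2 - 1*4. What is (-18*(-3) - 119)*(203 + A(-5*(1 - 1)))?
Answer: -13390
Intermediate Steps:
A(g) = 3 (A(g) = 9 + (-2 - 1*4) = 9 + (-2 - 4) = 9 - 6 = 3)
(-18*(-3) - 119)*(203 + A(-5*(1 - 1))) = (-18*(-3) - 119)*(203 + 3) = (54 - 119)*206 = -65*206 = -13390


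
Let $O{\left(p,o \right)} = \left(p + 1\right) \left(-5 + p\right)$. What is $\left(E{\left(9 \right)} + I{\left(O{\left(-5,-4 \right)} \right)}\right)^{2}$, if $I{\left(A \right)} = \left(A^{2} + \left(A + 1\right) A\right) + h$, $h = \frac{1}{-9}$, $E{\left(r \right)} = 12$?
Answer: $\frac{856557289}{81} \approx 1.0575 \cdot 10^{7}$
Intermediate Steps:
$h = - \frac{1}{9} \approx -0.11111$
$O{\left(p,o \right)} = \left(1 + p\right) \left(-5 + p\right)$
$I{\left(A \right)} = - \frac{1}{9} + A^{2} + A \left(1 + A\right)$ ($I{\left(A \right)} = \left(A^{2} + \left(A + 1\right) A\right) - \frac{1}{9} = \left(A^{2} + \left(1 + A\right) A\right) - \frac{1}{9} = \left(A^{2} + A \left(1 + A\right)\right) - \frac{1}{9} = - \frac{1}{9} + A^{2} + A \left(1 + A\right)$)
$\left(E{\left(9 \right)} + I{\left(O{\left(-5,-4 \right)} \right)}\right)^{2} = \left(12 - \left(- \frac{359}{9} - 2 \left(-5 + \left(-5\right)^{2} - -20\right)^{2}\right)\right)^{2} = \left(12 + \left(- \frac{1}{9} + \left(-5 + 25 + 20\right) + 2 \left(-5 + 25 + 20\right)^{2}\right)\right)^{2} = \left(12 + \left(- \frac{1}{9} + 40 + 2 \cdot 40^{2}\right)\right)^{2} = \left(12 + \left(- \frac{1}{9} + 40 + 2 \cdot 1600\right)\right)^{2} = \left(12 + \left(- \frac{1}{9} + 40 + 3200\right)\right)^{2} = \left(12 + \frac{29159}{9}\right)^{2} = \left(\frac{29267}{9}\right)^{2} = \frac{856557289}{81}$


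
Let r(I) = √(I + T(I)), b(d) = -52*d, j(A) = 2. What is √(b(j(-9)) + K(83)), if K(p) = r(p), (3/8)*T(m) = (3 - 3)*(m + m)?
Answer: √(-104 + √83) ≈ 9.7411*I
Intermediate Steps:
T(m) = 0 (T(m) = 8*((3 - 3)*(m + m))/3 = 8*(0*(2*m))/3 = (8/3)*0 = 0)
r(I) = √I (r(I) = √(I + 0) = √I)
K(p) = √p
√(b(j(-9)) + K(83)) = √(-52*2 + √83) = √(-104 + √83)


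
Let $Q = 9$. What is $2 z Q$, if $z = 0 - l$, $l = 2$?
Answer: $-36$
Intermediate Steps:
$z = -2$ ($z = 0 - 2 = -2$)
$2 z Q = 2 \left(-2\right) 9 = \left(-4\right) 9 = -36$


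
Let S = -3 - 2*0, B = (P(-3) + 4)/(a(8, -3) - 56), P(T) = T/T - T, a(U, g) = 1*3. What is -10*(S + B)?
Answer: 1670/53 ≈ 31.509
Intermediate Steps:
a(U, g) = 3
P(T) = 1 - T
B = -8/53 (B = ((1 - 1*(-3)) + 4)/(3 - 56) = ((1 + 3) + 4)/(-53) = (4 + 4)*(-1/53) = 8*(-1/53) = -8/53 ≈ -0.15094)
S = -3 (S = -3 + 0 = -3)
-10*(S + B) = -10*(-3 - 8/53) = -10*(-167/53) = 1670/53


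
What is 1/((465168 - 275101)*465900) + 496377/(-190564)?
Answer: -38693030786776/14854634116575 ≈ -2.6048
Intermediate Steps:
1/((465168 - 275101)*465900) + 496377/(-190564) = (1/465900)/190067 + 496377*(-1/190564) = (1/190067)*(1/465900) - 496377/190564 = 1/88552215300 - 496377/190564 = -38693030786776/14854634116575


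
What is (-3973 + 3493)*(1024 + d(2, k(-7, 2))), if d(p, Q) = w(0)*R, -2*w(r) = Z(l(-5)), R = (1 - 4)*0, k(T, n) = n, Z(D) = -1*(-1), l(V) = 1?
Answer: -491520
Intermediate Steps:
Z(D) = 1
R = 0 (R = -3*0 = 0)
w(r) = -½ (w(r) = -½*1 = -½)
d(p, Q) = 0 (d(p, Q) = -½*0 = 0)
(-3973 + 3493)*(1024 + d(2, k(-7, 2))) = (-3973 + 3493)*(1024 + 0) = -480*1024 = -491520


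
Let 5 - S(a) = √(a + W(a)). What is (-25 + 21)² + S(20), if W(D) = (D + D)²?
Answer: 21 - 18*√5 ≈ -19.249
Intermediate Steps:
W(D) = 4*D² (W(D) = (2*D)² = 4*D²)
S(a) = 5 - √(a + 4*a²)
(-25 + 21)² + S(20) = (-25 + 21)² + (5 - √(20*(1 + 4*20))) = (-4)² + (5 - √(20*(1 + 80))) = 16 + (5 - √(20*81)) = 16 + (5 - √1620) = 16 + (5 - 18*√5) = 21 - 18*√5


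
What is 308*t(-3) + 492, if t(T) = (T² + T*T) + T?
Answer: 5112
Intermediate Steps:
t(T) = T + 2*T² (t(T) = (T² + T²) + T = 2*T² + T = T + 2*T²)
308*t(-3) + 492 = 308*(-3*(1 + 2*(-3))) + 492 = 308*(-3*(1 - 6)) + 492 = 308*(-3*(-5)) + 492 = 308*15 + 492 = 4620 + 492 = 5112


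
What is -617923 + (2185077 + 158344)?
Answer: 1725498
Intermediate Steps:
-617923 + (2185077 + 158344) = -617923 + 2343421 = 1725498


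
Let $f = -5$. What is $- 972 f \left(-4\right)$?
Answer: $-19440$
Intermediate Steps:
$- 972 f \left(-4\right) = - 972 \left(\left(-5\right) \left(-4\right)\right) = \left(-972\right) 20 = -19440$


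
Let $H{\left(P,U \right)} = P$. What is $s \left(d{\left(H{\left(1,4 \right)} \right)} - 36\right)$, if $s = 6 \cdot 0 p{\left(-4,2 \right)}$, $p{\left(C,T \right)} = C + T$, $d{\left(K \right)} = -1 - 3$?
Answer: $0$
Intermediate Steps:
$d{\left(K \right)} = -4$
$s = 0$ ($s = 6 \cdot 0 \left(-4 + 2\right) = 0 \left(-2\right) = 0$)
$s \left(d{\left(H{\left(1,4 \right)} \right)} - 36\right) = 0 \left(-4 - 36\right) = 0 \left(-40\right) = 0$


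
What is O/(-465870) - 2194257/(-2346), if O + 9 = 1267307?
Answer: 169877571247/182155170 ≈ 932.60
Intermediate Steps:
O = 1267298 (O = -9 + 1267307 = 1267298)
O/(-465870) - 2194257/(-2346) = 1267298/(-465870) - 2194257/(-2346) = 1267298*(-1/465870) - 2194257*(-1/2346) = -633649/232935 + 731419/782 = 169877571247/182155170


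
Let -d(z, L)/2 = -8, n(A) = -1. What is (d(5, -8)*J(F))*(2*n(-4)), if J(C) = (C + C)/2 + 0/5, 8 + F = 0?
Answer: 256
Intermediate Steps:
F = -8 (F = -8 + 0 = -8)
d(z, L) = 16 (d(z, L) = -2*(-8) = 16)
J(C) = C (J(C) = (2*C)*(1/2) + 0*(1/5) = C + 0 = C)
(d(5, -8)*J(F))*(2*n(-4)) = (16*(-8))*(2*(-1)) = -128*(-2) = 256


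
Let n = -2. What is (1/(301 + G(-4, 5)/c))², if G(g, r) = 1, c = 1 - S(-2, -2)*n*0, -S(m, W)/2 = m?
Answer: 1/91204 ≈ 1.0964e-5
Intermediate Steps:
S(m, W) = -2*m
c = 1 (c = 1 - -2*(-2)*(-2)*0 = 1 - 4*(-2)*0 = 1 - (-8)*0 = 1 - 1*0 = 1 + 0 = 1)
(1/(301 + G(-4, 5)/c))² = (1/(301 + 1/1))² = (1/(301 + 1*1))² = (1/(301 + 1))² = (1/302)² = 1/91204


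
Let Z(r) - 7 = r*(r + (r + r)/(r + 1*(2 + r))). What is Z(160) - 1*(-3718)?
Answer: 4746925/161 ≈ 29484.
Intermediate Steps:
Z(r) = 7 + r*(r + 2*r/(2 + 2*r)) (Z(r) = 7 + r*(r + (r + r)/(r + 1*(2 + r))) = 7 + r*(r + (2*r)/(r + (2 + r))) = 7 + r*(r + (2*r)/(2 + 2*r)) = 7 + r*(r + 2*r/(2 + 2*r)))
Z(160) - 1*(-3718) = (7 + 160**3 + 2*160**2 + 7*160)/(1 + 160) - 1*(-3718) = (7 + 4096000 + 2*25600 + 1120)/161 + 3718 = (7 + 4096000 + 51200 + 1120)/161 + 3718 = (1/161)*4148327 + 3718 = 4148327/161 + 3718 = 4746925/161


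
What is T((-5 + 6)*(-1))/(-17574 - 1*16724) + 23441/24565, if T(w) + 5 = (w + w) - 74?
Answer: 805969183/842530370 ≈ 0.95661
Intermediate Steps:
T(w) = -79 + 2*w (T(w) = -5 + ((w + w) - 74) = -5 + (2*w - 74) = -5 + (-74 + 2*w) = -79 + 2*w)
T((-5 + 6)*(-1))/(-17574 - 1*16724) + 23441/24565 = (-79 + 2*((-5 + 6)*(-1)))/(-17574 - 1*16724) + 23441/24565 = (-79 + 2*(1*(-1)))/(-17574 - 16724) + 23441*(1/24565) = (-79 + 2*(-1))/(-34298) + 23441/24565 = (-79 - 2)*(-1/34298) + 23441/24565 = -81*(-1/34298) + 23441/24565 = 81/34298 + 23441/24565 = 805969183/842530370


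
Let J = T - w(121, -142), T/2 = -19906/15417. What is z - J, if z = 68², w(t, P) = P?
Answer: 69138806/15417 ≈ 4484.6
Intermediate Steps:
T = -39812/15417 (T = 2*(-19906/15417) = -39812/15417 ≈ -2.5823)
J = 2149402/15417 (J = -39812/15417 - 1*(-142) = -39812/15417 + 142 = 2149402/15417 ≈ 139.42)
z = 4624
z - J = 4624 - 1*2149402/15417 = 4624 - 2149402/15417 = 69138806/15417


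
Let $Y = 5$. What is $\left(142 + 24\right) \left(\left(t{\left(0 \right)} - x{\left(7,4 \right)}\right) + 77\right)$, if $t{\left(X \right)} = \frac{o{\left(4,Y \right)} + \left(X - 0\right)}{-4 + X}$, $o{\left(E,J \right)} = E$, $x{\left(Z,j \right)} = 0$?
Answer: $12616$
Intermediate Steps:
$t{\left(X \right)} = \frac{4 + X}{-4 + X}$ ($t{\left(X \right)} = \frac{4 + \left(X - 0\right)}{-4 + X} = \frac{4 + \left(X + 0\right)}{-4 + X} = \frac{4 + X}{-4 + X}$)
$\left(142 + 24\right) \left(\left(t{\left(0 \right)} - x{\left(7,4 \right)}\right) + 77\right) = \left(142 + 24\right) \left(\left(\frac{4 + 0}{-4 + 0} - 0\right) + 77\right) = 166 \left(\left(\frac{1}{-4} \cdot 4 + 0\right) + 77\right) = 166 \left(\left(\left(- \frac{1}{4}\right) 4 + 0\right) + 77\right) = 166 \left(\left(-1 + 0\right) + 77\right) = 166 \left(-1 + 77\right) = 166 \cdot 76 = 12616$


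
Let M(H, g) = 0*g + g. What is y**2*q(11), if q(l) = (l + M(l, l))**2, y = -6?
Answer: 17424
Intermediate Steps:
M(H, g) = g (M(H, g) = 0 + g = g)
q(l) = 4*l**2 (q(l) = (l + l)**2 = (2*l)**2 = 4*l**2)
y**2*q(11) = (-6)**2*(4*11**2) = 36*(4*121) = 36*484 = 17424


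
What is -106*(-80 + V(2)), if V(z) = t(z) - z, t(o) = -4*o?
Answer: 9540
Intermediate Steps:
V(z) = -5*z (V(z) = -4*z - z = -5*z)
-106*(-80 + V(2)) = -106*(-80 - 5*2) = -106*(-80 - 10) = -106*(-90) = 9540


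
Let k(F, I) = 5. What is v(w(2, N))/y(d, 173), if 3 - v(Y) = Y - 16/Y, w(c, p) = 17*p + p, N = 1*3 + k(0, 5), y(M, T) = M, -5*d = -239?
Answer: -6340/2151 ≈ -2.9475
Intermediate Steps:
d = 239/5 (d = -⅕*(-239) = 239/5 ≈ 47.800)
N = 8 (N = 1*3 + 5 = 3 + 5 = 8)
w(c, p) = 18*p
v(Y) = 3 - Y + 16/Y (v(Y) = 3 - (Y - 16/Y) = 3 + (-Y + 16/Y) = 3 - Y + 16/Y)
v(w(2, N))/y(d, 173) = (3 - 18*8 + 16/((18*8)))/(239/5) = (3 - 1*144 + 16/144)*(5/239) = (3 - 144 + 16*(1/144))*(5/239) = (3 - 144 + ⅑)*(5/239) = -1268/9*5/239 = -6340/2151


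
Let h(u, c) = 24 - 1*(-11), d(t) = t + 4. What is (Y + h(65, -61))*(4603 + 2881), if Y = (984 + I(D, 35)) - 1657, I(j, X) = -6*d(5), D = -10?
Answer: -5178928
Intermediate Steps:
d(t) = 4 + t
h(u, c) = 35 (h(u, c) = 24 + 11 = 35)
I(j, X) = -54 (I(j, X) = -6*(4 + 5) = -6*9 = -54)
Y = -727 (Y = (984 - 54) - 1657 = 930 - 1657 = -727)
(Y + h(65, -61))*(4603 + 2881) = (-727 + 35)*(4603 + 2881) = -692*7484 = -5178928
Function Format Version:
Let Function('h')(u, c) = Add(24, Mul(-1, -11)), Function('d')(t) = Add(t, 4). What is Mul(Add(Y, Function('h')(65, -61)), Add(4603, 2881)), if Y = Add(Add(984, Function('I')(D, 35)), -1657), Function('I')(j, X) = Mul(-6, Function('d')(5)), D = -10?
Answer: -5178928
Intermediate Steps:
Function('d')(t) = Add(4, t)
Function('h')(u, c) = 35 (Function('h')(u, c) = Add(24, 11) = 35)
Function('I')(j, X) = -54 (Function('I')(j, X) = Mul(-6, Add(4, 5)) = Mul(-6, 9) = -54)
Y = -727 (Y = Add(Add(984, -54), -1657) = Add(930, -1657) = -727)
Mul(Add(Y, Function('h')(65, -61)), Add(4603, 2881)) = Mul(Add(-727, 35), Add(4603, 2881)) = Mul(-692, 7484) = -5178928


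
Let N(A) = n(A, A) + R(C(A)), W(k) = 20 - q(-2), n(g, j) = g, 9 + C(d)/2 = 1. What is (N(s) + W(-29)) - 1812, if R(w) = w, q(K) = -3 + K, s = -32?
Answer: -1835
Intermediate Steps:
C(d) = -16 (C(d) = -18 + 2*1 = -18 + 2 = -16)
W(k) = 25 (W(k) = 20 - (-3 - 2) = 20 - 1*(-5) = 20 + 5 = 25)
N(A) = -16 + A (N(A) = A - 16 = -16 + A)
(N(s) + W(-29)) - 1812 = ((-16 - 32) + 25) - 1812 = (-48 + 25) - 1812 = -23 - 1812 = -1835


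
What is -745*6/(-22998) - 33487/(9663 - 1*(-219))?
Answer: -120993581/37877706 ≈ -3.1943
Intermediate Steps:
-745*6/(-22998) - 33487/(9663 - 1*(-219)) = -4470*(-1/22998) - 33487/(9663 + 219) = 745/3833 - 33487/9882 = -120993581/37877706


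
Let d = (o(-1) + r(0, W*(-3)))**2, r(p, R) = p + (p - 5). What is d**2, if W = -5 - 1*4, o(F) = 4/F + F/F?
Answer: 4096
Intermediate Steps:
o(F) = 1 + 4/F (o(F) = 4/F + 1 = 1 + 4/F)
W = -9 (W = -5 - 4 = -9)
r(p, R) = -5 + 2*p (r(p, R) = p + (-5 + p) = -5 + 2*p)
d = 64 (d = ((4 - 1)/(-1) + (-5 + 2*0))**2 = (-1*3 + (-5 + 0))**2 = (-3 - 5)**2 = (-8)**2 = 64)
d**2 = 64**2 = 4096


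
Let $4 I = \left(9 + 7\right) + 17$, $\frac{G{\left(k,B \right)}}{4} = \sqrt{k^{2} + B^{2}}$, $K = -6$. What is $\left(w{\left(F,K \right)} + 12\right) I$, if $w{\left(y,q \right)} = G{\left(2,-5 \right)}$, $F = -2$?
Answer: $99 + 33 \sqrt{29} \approx 276.71$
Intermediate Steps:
$G{\left(k,B \right)} = 4 \sqrt{B^{2} + k^{2}}$ ($G{\left(k,B \right)} = 4 \sqrt{k^{2} + B^{2}} = 4 \sqrt{B^{2} + k^{2}}$)
$w{\left(y,q \right)} = 4 \sqrt{29}$ ($w{\left(y,q \right)} = 4 \sqrt{\left(-5\right)^{2} + 2^{2}} = 4 \sqrt{25 + 4} = 4 \sqrt{29}$)
$I = \frac{33}{4}$ ($I = \frac{\left(9 + 7\right) + 17}{4} = \frac{16 + 17}{4} = \frac{1}{4} \cdot 33 = \frac{33}{4} \approx 8.25$)
$\left(w{\left(F,K \right)} + 12\right) I = \left(4 \sqrt{29} + 12\right) \frac{33}{4} = \left(12 + 4 \sqrt{29}\right) \frac{33}{4} = 99 + 33 \sqrt{29}$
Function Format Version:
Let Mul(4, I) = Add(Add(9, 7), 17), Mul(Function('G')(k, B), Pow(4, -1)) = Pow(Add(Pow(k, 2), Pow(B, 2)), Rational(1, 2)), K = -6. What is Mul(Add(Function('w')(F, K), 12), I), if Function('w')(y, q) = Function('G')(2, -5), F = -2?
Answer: Add(99, Mul(33, Pow(29, Rational(1, 2)))) ≈ 276.71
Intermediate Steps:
Function('G')(k, B) = Mul(4, Pow(Add(Pow(B, 2), Pow(k, 2)), Rational(1, 2))) (Function('G')(k, B) = Mul(4, Pow(Add(Pow(k, 2), Pow(B, 2)), Rational(1, 2))) = Mul(4, Pow(Add(Pow(B, 2), Pow(k, 2)), Rational(1, 2))))
Function('w')(y, q) = Mul(4, Pow(29, Rational(1, 2))) (Function('w')(y, q) = Mul(4, Pow(Add(Pow(-5, 2), Pow(2, 2)), Rational(1, 2))) = Mul(4, Pow(Add(25, 4), Rational(1, 2))) = Mul(4, Pow(29, Rational(1, 2))))
I = Rational(33, 4) (I = Mul(Rational(1, 4), Add(Add(9, 7), 17)) = Mul(Rational(1, 4), Add(16, 17)) = Mul(Rational(1, 4), 33) = Rational(33, 4) ≈ 8.2500)
Mul(Add(Function('w')(F, K), 12), I) = Mul(Add(Mul(4, Pow(29, Rational(1, 2))), 12), Rational(33, 4)) = Mul(Add(12, Mul(4, Pow(29, Rational(1, 2)))), Rational(33, 4)) = Add(99, Mul(33, Pow(29, Rational(1, 2))))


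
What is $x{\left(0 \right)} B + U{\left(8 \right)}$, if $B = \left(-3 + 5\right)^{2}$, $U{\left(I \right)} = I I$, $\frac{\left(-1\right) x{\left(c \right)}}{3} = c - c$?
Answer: $64$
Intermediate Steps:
$x{\left(c \right)} = 0$ ($x{\left(c \right)} = - 3 \left(c - c\right) = \left(-3\right) 0 = 0$)
$U{\left(I \right)} = I^{2}$
$B = 4$ ($B = 2^{2} = 4$)
$x{\left(0 \right)} B + U{\left(8 \right)} = 0 \cdot 4 + 8^{2} = 0 + 64 = 64$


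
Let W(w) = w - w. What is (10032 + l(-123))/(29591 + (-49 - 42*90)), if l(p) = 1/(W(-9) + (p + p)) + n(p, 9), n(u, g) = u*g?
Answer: 2195549/6337452 ≈ 0.34644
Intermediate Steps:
n(u, g) = g*u
W(w) = 0
l(p) = 1/(2*p) + 9*p (l(p) = 1/(0 + (p + p)) + 9*p = 1/(0 + 2*p) + 9*p = 1/(2*p) + 9*p)
(10032 + l(-123))/(29591 + (-49 - 42*90)) = (10032 + ((½)/(-123) + 9*(-123)))/(29591 + (-49 - 42*90)) = (10032 + ((½)*(-1/123) - 1107))/(29591 + (-49 - 3780)) = (10032 + (-1/246 - 1107))/(29591 - 3829) = (10032 - 272323/246)/25762 = (2195549/246)*(1/25762) = 2195549/6337452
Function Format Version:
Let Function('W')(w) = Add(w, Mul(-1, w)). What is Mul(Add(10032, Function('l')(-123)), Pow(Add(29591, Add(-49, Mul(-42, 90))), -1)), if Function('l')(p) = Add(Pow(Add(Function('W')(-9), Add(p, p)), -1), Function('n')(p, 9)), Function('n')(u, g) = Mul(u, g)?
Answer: Rational(2195549, 6337452) ≈ 0.34644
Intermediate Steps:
Function('n')(u, g) = Mul(g, u)
Function('W')(w) = 0
Function('l')(p) = Add(Mul(Rational(1, 2), Pow(p, -1)), Mul(9, p)) (Function('l')(p) = Add(Pow(Add(0, Add(p, p)), -1), Mul(9, p)) = Add(Pow(Add(0, Mul(2, p)), -1), Mul(9, p)) = Add(Pow(Mul(2, p), -1), Mul(9, p)) = Add(Mul(Rational(1, 2), Pow(p, -1)), Mul(9, p)))
Mul(Add(10032, Function('l')(-123)), Pow(Add(29591, Add(-49, Mul(-42, 90))), -1)) = Mul(Add(10032, Add(Mul(Rational(1, 2), Pow(-123, -1)), Mul(9, -123))), Pow(Add(29591, Add(-49, Mul(-42, 90))), -1)) = Mul(Add(10032, Add(Mul(Rational(1, 2), Rational(-1, 123)), -1107)), Pow(Add(29591, Add(-49, -3780)), -1)) = Mul(Add(10032, Add(Rational(-1, 246), -1107)), Pow(Add(29591, -3829), -1)) = Mul(Add(10032, Rational(-272323, 246)), Pow(25762, -1)) = Mul(Rational(2195549, 246), Rational(1, 25762)) = Rational(2195549, 6337452)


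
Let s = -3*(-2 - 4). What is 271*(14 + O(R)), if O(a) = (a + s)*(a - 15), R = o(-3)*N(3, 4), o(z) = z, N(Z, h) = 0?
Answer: -69376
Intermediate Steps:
R = 0 (R = -3*0 = 0)
s = 18 (s = -3*(-6) = 18)
O(a) = (-15 + a)*(18 + a) (O(a) = (a + 18)*(a - 15) = (18 + a)*(-15 + a) = (-15 + a)*(18 + a))
271*(14 + O(R)) = 271*(14 + (-270 + 0² + 3*0)) = 271*(14 + (-270 + 0 + 0)) = 271*(14 - 270) = 271*(-256) = -69376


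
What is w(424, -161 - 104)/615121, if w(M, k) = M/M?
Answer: 1/615121 ≈ 1.6257e-6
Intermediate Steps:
w(M, k) = 1
w(424, -161 - 104)/615121 = 1/615121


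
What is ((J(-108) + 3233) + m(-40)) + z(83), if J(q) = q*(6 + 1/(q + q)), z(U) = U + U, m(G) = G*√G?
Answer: 5503/2 - 80*I*√10 ≈ 2751.5 - 252.98*I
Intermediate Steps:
m(G) = G^(3/2)
z(U) = 2*U
J(q) = q*(6 + 1/(2*q))
((J(-108) + 3233) + m(-40)) + z(83) = (((½ + 6*(-108)) + 3233) + (-40)^(3/2)) + 2*83 = (((½ - 648) + 3233) - 80*I*√10) + 166 = ((-1295/2 + 3233) - 80*I*√10) + 166 = (5171/2 - 80*I*√10) + 166 = 5503/2 - 80*I*√10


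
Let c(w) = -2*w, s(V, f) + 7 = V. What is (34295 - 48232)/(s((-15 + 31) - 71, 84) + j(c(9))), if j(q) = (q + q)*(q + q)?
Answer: -13937/1234 ≈ -11.294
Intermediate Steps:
s(V, f) = -7 + V
j(q) = 4*q² (j(q) = (2*q)*(2*q) = 4*q²)
(34295 - 48232)/(s((-15 + 31) - 71, 84) + j(c(9))) = (34295 - 48232)/((-7 + ((-15 + 31) - 71)) + 4*(-2*9)²) = -13937/((-7 + (16 - 71)) + 4*(-18)²) = -13937/((-7 - 55) + 4*324) = -13937/(-62 + 1296) = -13937/1234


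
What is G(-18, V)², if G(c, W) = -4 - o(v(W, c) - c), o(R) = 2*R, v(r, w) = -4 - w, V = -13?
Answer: 4624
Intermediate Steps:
G(c, W) = 4 + 4*c (G(c, W) = -4 - 2*((-4 - c) - c) = -4 - 2*(-4 - 2*c) = -4 - (-8 - 4*c) = -4 + (8 + 4*c) = 4 + 4*c)
G(-18, V)² = (4 + 4*(-18))² = (4 - 72)² = (-68)² = 4624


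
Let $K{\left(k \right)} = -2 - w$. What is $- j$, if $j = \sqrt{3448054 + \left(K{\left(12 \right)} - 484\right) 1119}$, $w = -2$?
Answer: $- \sqrt{2906458} \approx -1704.8$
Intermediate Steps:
$K{\left(k \right)} = 0$ ($K{\left(k \right)} = -2 - -2 = -2 + 2 = 0$)
$j = \sqrt{2906458}$ ($j = \sqrt{3448054 + \left(0 - 484\right) 1119} = \sqrt{3448054 - 541596} = \sqrt{2906458} \approx 1704.8$)
$- j = - \sqrt{2906458}$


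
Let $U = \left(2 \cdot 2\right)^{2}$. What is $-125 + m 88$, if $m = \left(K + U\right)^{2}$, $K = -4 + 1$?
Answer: $14747$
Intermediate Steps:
$K = -3$
$U = 16$ ($U = 4^{2} = 16$)
$m = 169$ ($m = \left(-3 + 16\right)^{2} = 13^{2} = 169$)
$-125 + m 88 = -125 + 169 \cdot 88 = -125 + 14872 = 14747$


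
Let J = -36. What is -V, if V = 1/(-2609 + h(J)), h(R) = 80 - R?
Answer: 1/2493 ≈ 0.00040112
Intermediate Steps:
V = -1/2493 (V = 1/(-2609 + (80 - 1*(-36))) = 1/(-2609 + (80 + 36)) = 1/(-2609 + 116) = 1/(-2493) = -1/2493 ≈ -0.00040112)
-V = -1*(-1/2493) = 1/2493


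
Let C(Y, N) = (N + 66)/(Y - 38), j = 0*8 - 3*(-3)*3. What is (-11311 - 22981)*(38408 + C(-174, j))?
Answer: -69804820919/53 ≈ -1.3171e+9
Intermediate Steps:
j = 27 (j = 0 + 9*3 = 0 + 27 = 27)
C(Y, N) = (66 + N)/(-38 + Y)
(-11311 - 22981)*(38408 + C(-174, j)) = (-11311 - 22981)*(38408 + (66 + 27)/(-38 - 174)) = -34292*(38408 + 93/(-212)) = -34292*(38408 - 1/212*93) = -34292*(38408 - 93/212) = -34292*8142403/212 = -69804820919/53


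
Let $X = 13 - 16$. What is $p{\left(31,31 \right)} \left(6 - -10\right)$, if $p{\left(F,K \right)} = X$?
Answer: $-48$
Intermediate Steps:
$X = -3$ ($X = 13 - 16 = -3$)
$p{\left(F,K \right)} = -3$
$p{\left(31,31 \right)} \left(6 - -10\right) = - 3 \left(6 - -10\right) = - 3 \left(6 + 10\right) = \left(-3\right) 16 = -48$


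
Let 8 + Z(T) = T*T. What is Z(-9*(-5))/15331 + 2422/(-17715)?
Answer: -1400527/271588665 ≈ -0.0051568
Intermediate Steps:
Z(T) = -8 + T**2 (Z(T) = -8 + T*T = -8 + T**2)
Z(-9*(-5))/15331 + 2422/(-17715) = (-8 + (-9*(-5))**2)/15331 + 2422/(-17715) = (-8 + 45**2)*(1/15331) + 2422*(-1/17715) = (-8 + 2025)*(1/15331) - 2422/17715 = 2017*(1/15331) - 2422/17715 = 2017/15331 - 2422/17715 = -1400527/271588665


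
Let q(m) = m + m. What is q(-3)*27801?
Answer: -166806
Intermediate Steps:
q(m) = 2*m
q(-3)*27801 = (2*(-3))*27801 = -6*27801 = -166806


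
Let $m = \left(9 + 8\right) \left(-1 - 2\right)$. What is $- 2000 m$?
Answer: $102000$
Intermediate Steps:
$m = -51$ ($m = 17 \left(-1 - 2\right) = 17 \left(-3\right) = -51$)
$- 2000 m = \left(-2000\right) \left(-51\right) = 102000$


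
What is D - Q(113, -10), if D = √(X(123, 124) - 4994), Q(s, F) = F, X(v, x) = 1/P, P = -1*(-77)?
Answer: 10 + I*√29609349/77 ≈ 10.0 + 70.668*I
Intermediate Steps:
P = 77
X(v, x) = 1/77
D = I*√29609349/77 (D = √(1/77 - 4994) = √(-384537/77) = I*√29609349/77 ≈ 70.668*I)
D - Q(113, -10) = I*√29609349/77 - 1*(-10) = I*√29609349/77 + 10 = 10 + I*√29609349/77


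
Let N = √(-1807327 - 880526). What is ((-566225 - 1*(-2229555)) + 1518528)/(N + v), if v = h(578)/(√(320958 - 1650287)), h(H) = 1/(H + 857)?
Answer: 6069671322559670*I/(√1329329 - 1907587115*√2687853) ≈ -1940.8*I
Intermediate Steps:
h(H) = 1/(857 + H)
N = I*√2687853 (N = √(-2687853) = I*√2687853 ≈ 1639.5*I)
v = -I*√1329329/1907587115 (v = 1/((857 + 578)*(√(320958 - 1650287))) = 1/(1435*(√(-1329329))) = 1/(1435*((I*√1329329))) = (-I*√1329329/1329329)/1435 = -I*√1329329/1907587115 ≈ -6.0441e-7*I)
((-566225 - 1*(-2229555)) + 1518528)/(N + v) = ((-566225 - 1*(-2229555)) + 1518528)/(I*√2687853 - I*√1329329/1907587115) = ((-566225 + 2229555) + 1518528)/(I*√2687853 - I*√1329329/1907587115) = (1663330 + 1518528)/(I*√2687853 - I*√1329329/1907587115) = 3181858/(I*√2687853 - I*√1329329/1907587115)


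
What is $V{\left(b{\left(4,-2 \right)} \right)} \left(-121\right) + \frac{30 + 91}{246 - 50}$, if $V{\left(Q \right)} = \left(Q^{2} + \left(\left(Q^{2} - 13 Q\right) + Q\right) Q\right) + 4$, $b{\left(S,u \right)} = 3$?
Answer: $\frac{1612809}{196} \approx 8228.6$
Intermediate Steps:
$V{\left(Q \right)} = 4 + Q^{2} + Q \left(Q^{2} - 12 Q\right)$ ($V{\left(Q \right)} = \left(Q^{2} + \left(Q^{2} - 12 Q\right) Q\right) + 4 = \left(Q^{2} + Q \left(Q^{2} - 12 Q\right)\right) + 4 = 4 + Q^{2} + Q \left(Q^{2} - 12 Q\right)$)
$V{\left(b{\left(4,-2 \right)} \right)} \left(-121\right) + \frac{30 + 91}{246 - 50} = \left(4 + 3^{3} - 11 \cdot 3^{2}\right) \left(-121\right) + \frac{30 + 91}{246 - 50} = \left(4 + 27 - 99\right) \left(-121\right) + \frac{121}{196} = \left(4 + 27 - 99\right) \left(-121\right) + 121 \cdot \frac{1}{196} = \left(-68\right) \left(-121\right) + \frac{121}{196} = 8228 + \frac{121}{196} = \frac{1612809}{196}$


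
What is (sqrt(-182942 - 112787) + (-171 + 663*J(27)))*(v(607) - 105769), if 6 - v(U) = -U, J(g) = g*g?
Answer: -50806752336 - 105156*I*sqrt(295729) ≈ -5.0807e+10 - 5.7185e+7*I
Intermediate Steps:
J(g) = g**2
v(U) = 6 + U (v(U) = 6 - (-1)*U = 6 + U)
(sqrt(-182942 - 112787) + (-171 + 663*J(27)))*(v(607) - 105769) = (sqrt(-182942 - 112787) + (-171 + 663*27**2))*((6 + 607) - 105769) = (sqrt(-295729) + (-171 + 663*729))*(613 - 105769) = (I*sqrt(295729) + (-171 + 483327))*(-105156) = (I*sqrt(295729) + 483156)*(-105156) = (483156 + I*sqrt(295729))*(-105156) = -50806752336 - 105156*I*sqrt(295729)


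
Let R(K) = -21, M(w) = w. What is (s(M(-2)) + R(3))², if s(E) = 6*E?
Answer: 1089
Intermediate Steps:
(s(M(-2)) + R(3))² = (6*(-2) - 21)² = (-12 - 21)² = (-33)² = 1089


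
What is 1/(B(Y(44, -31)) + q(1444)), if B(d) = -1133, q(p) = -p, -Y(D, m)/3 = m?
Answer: -1/2577 ≈ -0.00038805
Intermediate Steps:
Y(D, m) = -3*m
1/(B(Y(44, -31)) + q(1444)) = 1/(-1133 - 1*1444) = 1/(-1133 - 1444) = 1/(-2577) = -1/2577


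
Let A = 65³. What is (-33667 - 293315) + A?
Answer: -52357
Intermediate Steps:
A = 274625
(-33667 - 293315) + A = (-33667 - 293315) + 274625 = -326982 + 274625 = -52357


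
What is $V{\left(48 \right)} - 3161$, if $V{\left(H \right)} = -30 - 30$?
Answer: $-3221$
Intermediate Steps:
$V{\left(H \right)} = -60$ ($V{\left(H \right)} = -30 - 30 = -60$)
$V{\left(48 \right)} - 3161 = -60 - 3161 = -3221$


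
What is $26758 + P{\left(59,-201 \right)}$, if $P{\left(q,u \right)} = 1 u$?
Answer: $26557$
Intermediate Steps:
$P{\left(q,u \right)} = u$
$26758 + P{\left(59,-201 \right)} = 26758 - 201 = 26557$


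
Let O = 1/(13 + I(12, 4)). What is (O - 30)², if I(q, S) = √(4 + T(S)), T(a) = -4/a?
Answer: 6167773/6889 + 4967*√3/13778 ≈ 895.93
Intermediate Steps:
I(q, S) = √(4 - 4/S)
O = 1/(13 + √3) (O = 1/(13 + 2*√((-1 + 4)/4)) = 1/(13 + 2*√((¼)*3)) = 1/(13 + 2*√(¾)) = 1/(13 + 2*(√3/2)) = 1/(13 + √3) ≈ 0.067879)
(O - 30)² = ((13/166 - √3/166) - 30)² = (-4967/166 - √3/166)²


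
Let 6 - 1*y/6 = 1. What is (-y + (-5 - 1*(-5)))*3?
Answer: -90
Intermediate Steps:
y = 30 (y = 36 - 6*1 = 36 - 6 = 30)
(-y + (-5 - 1*(-5)))*3 = (-1*30 + (-5 - 1*(-5)))*3 = (-30 + (-5 + 5))*3 = (-30 + 0)*3 = -30*3 = -90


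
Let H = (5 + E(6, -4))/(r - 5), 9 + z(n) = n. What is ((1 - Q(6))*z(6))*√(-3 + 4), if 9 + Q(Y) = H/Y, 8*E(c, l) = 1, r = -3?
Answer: -3881/128 ≈ -30.320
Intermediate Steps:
E(c, l) = ⅛ (E(c, l) = (⅛)*1 = ⅛)
z(n) = -9 + n
H = -41/64 (H = (5 + ⅛)/(-3 - 5) = (41/8)/(-8) = (41/8)*(-⅛) = -41/64 ≈ -0.64063)
Q(Y) = -9 - 41/(64*Y)
((1 - Q(6))*z(6))*√(-3 + 4) = ((1 - (-9 - 41/64/6))*(-9 + 6))*√(-3 + 4) = ((1 - (-9 - 41/64*⅙))*(-3))*√1 = ((1 - (-9 - 41/384))*(-3))*1 = ((1 - 1*(-3497/384))*(-3))*1 = ((1 + 3497/384)*(-3))*1 = ((3881/384)*(-3))*1 = -3881/128*1 = -3881/128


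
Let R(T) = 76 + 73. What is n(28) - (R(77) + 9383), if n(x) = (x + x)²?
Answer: -6396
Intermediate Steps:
n(x) = 4*x² (n(x) = (2*x)² = 4*x²)
R(T) = 149
n(28) - (R(77) + 9383) = 4*28² - (149 + 9383) = 4*784 - 1*9532 = 3136 - 9532 = -6396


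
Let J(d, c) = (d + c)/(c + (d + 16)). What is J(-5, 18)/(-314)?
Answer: -13/9106 ≈ -0.0014276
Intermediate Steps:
J(d, c) = (c + d)/(16 + c + d) (J(d, c) = (c + d)/(c + (16 + d)) = (c + d)/(16 + c + d))
J(-5, 18)/(-314) = ((18 - 5)/(16 + 18 - 5))/(-314) = (13/29)*(-1/314) = -13/9106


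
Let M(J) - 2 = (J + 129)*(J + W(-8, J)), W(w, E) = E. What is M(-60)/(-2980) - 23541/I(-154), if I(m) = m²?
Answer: 4506031/2524060 ≈ 1.7852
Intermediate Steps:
M(J) = 2 + 2*J*(129 + J) (M(J) = 2 + (J + 129)*(J + J) = 2 + (129 + J)*(2*J) = 2 + 2*J*(129 + J))
M(-60)/(-2980) - 23541/I(-154) = (2 + 2*(-60)² + 258*(-60))/(-2980) - 23541/((-154)²) = (2 + 2*3600 - 15480)*(-1/2980) - 23541/23716 = (2 + 7200 - 15480)*(-1/2980) - 23541*1/23716 = -8278*(-1/2980) - 3363/3388 = 4139/1490 - 3363/3388 = 4506031/2524060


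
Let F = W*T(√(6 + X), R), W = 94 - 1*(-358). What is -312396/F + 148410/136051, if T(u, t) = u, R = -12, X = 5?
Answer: 8730/8003 - 78099*√11/1243 ≈ -207.30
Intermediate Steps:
W = 452 (W = 94 + 358 = 452)
F = 452*√11 (F = 452*√(6 + 5) = 452*√11 ≈ 1499.1)
-312396/F + 148410/136051 = -312396*√11/4972 + 148410/136051 = -78099*√11/1243 + 148410*(1/136051) = -78099*√11/1243 + 8730/8003 = 8730/8003 - 78099*√11/1243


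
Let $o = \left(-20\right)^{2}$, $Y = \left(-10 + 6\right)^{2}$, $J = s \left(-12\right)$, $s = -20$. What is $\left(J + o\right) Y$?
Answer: $10240$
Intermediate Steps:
$J = 240$ ($J = \left(-20\right) \left(-12\right) = 240$)
$Y = 16$ ($Y = \left(-4\right)^{2} = 16$)
$o = 400$
$\left(J + o\right) Y = \left(240 + 400\right) 16 = 640 \cdot 16 = 10240$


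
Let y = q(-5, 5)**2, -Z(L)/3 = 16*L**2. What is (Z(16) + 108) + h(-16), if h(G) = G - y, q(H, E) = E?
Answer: -12221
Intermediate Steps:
Z(L) = -48*L**2
y = 25 (y = 5**2 = 25)
h(G) = -25 + G (h(G) = G - 1*25 = G - 25 = -25 + G)
(Z(16) + 108) + h(-16) = (-48*16**2 + 108) + (-25 - 16) = (-48*256 + 108) - 41 = (-12288 + 108) - 41 = -12180 - 41 = -12221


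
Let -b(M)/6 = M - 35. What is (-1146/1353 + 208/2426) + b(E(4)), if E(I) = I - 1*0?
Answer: 101337256/547063 ≈ 185.24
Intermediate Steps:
E(I) = I (E(I) = I + 0 = I)
b(M) = 210 - 6*M (b(M) = -6*(M - 35) = -6*(-35 + M) = 210 - 6*M)
(-1146/1353 + 208/2426) + b(E(4)) = (-1146/1353 + 208/2426) + (210 - 6*4) = (-1146*1/1353 + 208*(1/2426)) + (210 - 24) = (-382/451 + 104/1213) + 186 = -416462/547063 + 186 = 101337256/547063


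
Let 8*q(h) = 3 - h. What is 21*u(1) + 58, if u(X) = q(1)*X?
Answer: 253/4 ≈ 63.250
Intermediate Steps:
q(h) = 3/8 - h/8 (q(h) = (3 - h)/8 = 3/8 - h/8)
u(X) = X/4 (u(X) = (3/8 - ⅛*1)*X = (3/8 - ⅛)*X = X/4)
21*u(1) + 58 = 21*((¼)*1) + 58 = 21*(¼) + 58 = 21/4 + 58 = 253/4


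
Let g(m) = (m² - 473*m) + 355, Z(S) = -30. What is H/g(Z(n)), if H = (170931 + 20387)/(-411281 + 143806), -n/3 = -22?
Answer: -191318/4131151375 ≈ -4.6311e-5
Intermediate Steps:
n = 66 (n = -3*(-22) = 66)
g(m) = 355 + m² - 473*m
H = -191318/267475 (H = 191318/(-267475) = 191318*(-1/267475) = -191318/267475 ≈ -0.71527)
H/g(Z(n)) = -191318/(267475*(355 + (-30)² - 473*(-30))) = -191318/(267475*(355 + 900 + 14190)) = -191318/267475/15445 = -191318/267475*1/15445 = -191318/4131151375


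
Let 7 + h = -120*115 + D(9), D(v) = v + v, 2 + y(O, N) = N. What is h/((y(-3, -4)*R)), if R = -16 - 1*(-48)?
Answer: 13789/192 ≈ 71.818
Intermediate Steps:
y(O, N) = -2 + N
D(v) = 2*v
R = 32 (R = -16 + 48 = 32)
h = -13789 (h = -7 + (-120*115 + 2*9) = -7 + (-13800 + 18) = -7 - 13782 = -13789)
h/((y(-3, -4)*R)) = -13789*1/(32*(-2 - 4)) = -13789/((-6*32)) = -13789/(-192) = -13789*(-1/192) = 13789/192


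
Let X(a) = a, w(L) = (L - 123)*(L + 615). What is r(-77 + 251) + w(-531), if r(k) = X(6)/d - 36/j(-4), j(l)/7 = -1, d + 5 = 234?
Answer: -88054122/1603 ≈ -54931.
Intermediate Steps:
d = 229 (d = -5 + 234 = 229)
w(L) = (-123 + L)*(615 + L)
j(l) = -7 (j(l) = 7*(-1) = -7)
r(k) = 8286/1603 (r(k) = 6/229 - 36/(-7) = 6*(1/229) - 36*(-1/7) = 6/229 + 36/7 = 8286/1603)
r(-77 + 251) + w(-531) = 8286/1603 + (-75645 + (-531)**2 + 492*(-531)) = 8286/1603 + (-75645 + 281961 - 261252) = 8286/1603 - 54936 = -88054122/1603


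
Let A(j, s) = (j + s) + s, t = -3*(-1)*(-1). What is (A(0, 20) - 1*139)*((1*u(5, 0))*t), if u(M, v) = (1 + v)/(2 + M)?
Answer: 297/7 ≈ 42.429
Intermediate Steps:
u(M, v) = (1 + v)/(2 + M)
t = -3 (t = 3*(-1) = -3)
A(j, s) = j + 2*s
(A(0, 20) - 1*139)*((1*u(5, 0))*t) = ((0 + 2*20) - 1*139)*((1*((1 + 0)/(2 + 5)))*(-3)) = ((0 + 40) - 139)*((1*(1/7))*(-3)) = (40 - 139)*((1*((⅐)*1))*(-3)) = -99*1*(⅐)*(-3) = -99*(-3)/7 = -99*(-3/7) = 297/7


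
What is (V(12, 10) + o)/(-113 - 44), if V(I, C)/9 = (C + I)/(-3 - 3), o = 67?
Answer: -34/157 ≈ -0.21656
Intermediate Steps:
V(I, C) = -3*C/2 - 3*I/2 (V(I, C) = 9*((C + I)/(-3 - 3)) = 9*((C + I)/(-6)) = 9*((C + I)*(-⅙)) = 9*(-C/6 - I/6) = -3*C/2 - 3*I/2)
(V(12, 10) + o)/(-113 - 44) = ((-3/2*10 - 3/2*12) + 67)/(-113 - 44) = ((-15 - 18) + 67)/(-157) = (-33 + 67)*(-1/157) = 34*(-1/157) = -34/157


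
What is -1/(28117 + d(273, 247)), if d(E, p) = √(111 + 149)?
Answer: -28117/790565429 + 2*√65/790565429 ≈ -3.5545e-5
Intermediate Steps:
d(E, p) = 2*√65 (d(E, p) = √260 = 2*√65)
-1/(28117 + d(273, 247)) = -1/(28117 + 2*√65)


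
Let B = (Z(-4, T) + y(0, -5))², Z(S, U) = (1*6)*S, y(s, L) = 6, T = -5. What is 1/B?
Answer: 1/324 ≈ 0.0030864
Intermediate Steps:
Z(S, U) = 6*S
B = 324 (B = (6*(-4) + 6)² = (-24 + 6)² = (-18)² = 324)
1/B = 1/324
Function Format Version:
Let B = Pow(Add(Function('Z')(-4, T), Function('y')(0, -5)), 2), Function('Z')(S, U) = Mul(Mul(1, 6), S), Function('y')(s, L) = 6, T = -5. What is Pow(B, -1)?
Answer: Rational(1, 324) ≈ 0.0030864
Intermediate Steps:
Function('Z')(S, U) = Mul(6, S)
B = 324 (B = Pow(Add(Mul(6, -4), 6), 2) = Pow(Add(-24, 6), 2) = Pow(-18, 2) = 324)
Pow(B, -1) = Pow(324, -1) = Rational(1, 324)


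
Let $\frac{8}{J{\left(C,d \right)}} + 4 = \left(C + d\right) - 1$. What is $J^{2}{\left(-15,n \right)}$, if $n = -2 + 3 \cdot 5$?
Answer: $\frac{64}{49} \approx 1.3061$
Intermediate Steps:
$n = 13$ ($n = -2 + 15 = 13$)
$J{\left(C,d \right)} = \frac{8}{-5 + C + d}$ ($J{\left(C,d \right)} = \frac{8}{-4 - \left(1 - C - d\right)} = \frac{8}{-4 + \left(-1 + C + d\right)} = \frac{8}{-5 + C + d}$)
$J^{2}{\left(-15,n \right)} = \left(\frac{8}{-5 - 15 + 13}\right)^{2} = \left(\frac{8}{-7}\right)^{2} = \left(8 \left(- \frac{1}{7}\right)\right)^{2} = \left(- \frac{8}{7}\right)^{2} = \frac{64}{49}$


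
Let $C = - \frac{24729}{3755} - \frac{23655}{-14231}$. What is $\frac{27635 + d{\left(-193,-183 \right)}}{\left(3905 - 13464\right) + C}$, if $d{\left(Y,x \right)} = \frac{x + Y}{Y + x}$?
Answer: $- \frac{77726111820}{26898486751} \approx -2.8896$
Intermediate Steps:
$d{\left(Y,x \right)} = 1$ ($d{\left(Y,x \right)} = \frac{Y + x}{Y + x} = 1$)
$C = - \frac{13847046}{2812495}$ ($C = \left(-24729\right) \frac{1}{3755} - - \frac{1245}{749} = - \frac{24729}{3755} + \frac{1245}{749} = - \frac{13847046}{2812495} \approx -4.9234$)
$\frac{27635 + d{\left(-193,-183 \right)}}{\left(3905 - 13464\right) + C} = \frac{27635 + 1}{\left(3905 - 13464\right) - \frac{13847046}{2812495}} = \frac{27636}{-9559 - \frac{13847046}{2812495}} = \frac{27636}{- \frac{26898486751}{2812495}} = 27636 \left(- \frac{2812495}{26898486751}\right) = - \frac{77726111820}{26898486751}$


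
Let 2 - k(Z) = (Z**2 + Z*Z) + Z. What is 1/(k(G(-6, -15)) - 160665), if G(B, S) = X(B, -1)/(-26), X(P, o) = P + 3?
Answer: -169/27152071 ≈ -6.2242e-6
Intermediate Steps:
X(P, o) = 3 + P
G(B, S) = -3/26 - B/26 (G(B, S) = (3 + B)/(-26) = (3 + B)*(-1/26) = -3/26 - B/26)
k(Z) = 2 - Z - 2*Z**2 (k(Z) = 2 - ((Z**2 + Z*Z) + Z) = 2 - ((Z**2 + Z**2) + Z) = 2 - (2*Z**2 + Z) = 2 - (Z + 2*Z**2) = 2 + (-Z - 2*Z**2) = 2 - Z - 2*Z**2)
1/(k(G(-6, -15)) - 160665) = 1/((2 - (-3/26 - 1/26*(-6)) - 2*(-3/26 - 1/26*(-6))**2) - 160665) = 1/((2 - (-3/26 + 3/13) - 2*(-3/26 + 3/13)**2) - 160665) = 1/((2 - 1*3/26 - 2*(3/26)**2) - 160665) = 1/((2 - 3/26 - 2*9/676) - 160665) = 1/((2 - 3/26 - 9/338) - 160665) = 1/(314/169 - 160665) = 1/(-27152071/169) = -169/27152071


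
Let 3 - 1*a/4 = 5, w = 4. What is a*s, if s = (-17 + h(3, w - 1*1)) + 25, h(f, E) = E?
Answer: -88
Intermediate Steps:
a = -8 (a = 12 - 4*5 = 12 - 20 = -8)
s = 11 (s = (-17 + (4 - 1*1)) + 25 = (-17 + (4 - 1)) + 25 = (-17 + 3) + 25 = -14 + 25 = 11)
a*s = -8*11 = -88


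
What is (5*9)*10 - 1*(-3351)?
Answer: 3801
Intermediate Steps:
(5*9)*10 - 1*(-3351) = 45*10 + 3351 = 450 + 3351 = 3801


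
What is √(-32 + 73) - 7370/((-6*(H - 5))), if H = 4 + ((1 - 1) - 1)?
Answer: -3685/6 + √41 ≈ -607.76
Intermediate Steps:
H = 3 (H = 4 + (0 - 1) = 4 - 1 = 3)
√(-32 + 73) - 7370/((-6*(H - 5))) = √(-32 + 73) - 7370/((-6*(3 - 5))) = √41 - 7370/((-6*(-2))) = √41 - 7370/12 = √41 - 67*55/6 = √41 - 3685/6 = -3685/6 + √41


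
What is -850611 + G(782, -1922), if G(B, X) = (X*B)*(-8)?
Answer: 11173421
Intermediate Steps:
G(B, X) = -8*B*X (G(B, X) = (B*X)*(-8) = -8*B*X)
-850611 + G(782, -1922) = -850611 - 8*782*(-1922) = -850611 + 12024032 = 11173421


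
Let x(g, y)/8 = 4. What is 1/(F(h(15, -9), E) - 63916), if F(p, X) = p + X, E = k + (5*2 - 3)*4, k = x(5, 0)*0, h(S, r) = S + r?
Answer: -1/63882 ≈ -1.5654e-5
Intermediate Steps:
x(g, y) = 32 (x(g, y) = 8*4 = 32)
k = 0 (k = 32*0 = 0)
E = 28 (E = 0 + (5*2 - 3)*4 = 0 + (10 - 3)*4 = 0 + 7*4 = 0 + 28 = 28)
F(p, X) = X + p
1/(F(h(15, -9), E) - 63916) = 1/((28 + (15 - 9)) - 63916) = 1/((28 + 6) - 63916) = 1/(34 - 63916) = 1/(-63882) = -1/63882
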